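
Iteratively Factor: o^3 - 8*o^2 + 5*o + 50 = (o + 2)*(o^2 - 10*o + 25) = (o - 5)*(o + 2)*(o - 5)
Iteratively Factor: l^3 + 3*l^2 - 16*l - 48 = (l + 3)*(l^2 - 16) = (l + 3)*(l + 4)*(l - 4)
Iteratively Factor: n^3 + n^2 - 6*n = (n + 3)*(n^2 - 2*n) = n*(n + 3)*(n - 2)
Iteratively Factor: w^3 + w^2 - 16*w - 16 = (w + 1)*(w^2 - 16) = (w - 4)*(w + 1)*(w + 4)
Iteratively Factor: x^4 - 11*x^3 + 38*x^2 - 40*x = (x)*(x^3 - 11*x^2 + 38*x - 40) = x*(x - 4)*(x^2 - 7*x + 10) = x*(x - 4)*(x - 2)*(x - 5)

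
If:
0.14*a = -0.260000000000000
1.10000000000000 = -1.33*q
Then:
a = -1.86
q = -0.83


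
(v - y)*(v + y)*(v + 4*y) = v^3 + 4*v^2*y - v*y^2 - 4*y^3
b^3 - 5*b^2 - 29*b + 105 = (b - 7)*(b - 3)*(b + 5)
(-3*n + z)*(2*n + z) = -6*n^2 - n*z + z^2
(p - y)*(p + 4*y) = p^2 + 3*p*y - 4*y^2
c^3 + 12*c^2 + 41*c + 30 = (c + 1)*(c + 5)*(c + 6)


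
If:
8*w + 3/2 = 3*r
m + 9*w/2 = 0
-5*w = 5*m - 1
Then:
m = 9/35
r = 73/210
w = -2/35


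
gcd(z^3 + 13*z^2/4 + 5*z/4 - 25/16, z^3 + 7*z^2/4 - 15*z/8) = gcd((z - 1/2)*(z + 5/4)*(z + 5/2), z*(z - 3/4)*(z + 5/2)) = z + 5/2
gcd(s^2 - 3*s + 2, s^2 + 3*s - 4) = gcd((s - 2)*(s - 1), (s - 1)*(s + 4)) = s - 1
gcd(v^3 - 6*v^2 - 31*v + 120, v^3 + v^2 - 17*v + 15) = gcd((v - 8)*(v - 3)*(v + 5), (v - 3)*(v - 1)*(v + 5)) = v^2 + 2*v - 15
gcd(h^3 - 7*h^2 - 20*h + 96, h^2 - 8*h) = h - 8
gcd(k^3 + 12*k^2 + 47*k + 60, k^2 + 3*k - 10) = k + 5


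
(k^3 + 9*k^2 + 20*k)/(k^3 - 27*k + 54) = k*(k^2 + 9*k + 20)/(k^3 - 27*k + 54)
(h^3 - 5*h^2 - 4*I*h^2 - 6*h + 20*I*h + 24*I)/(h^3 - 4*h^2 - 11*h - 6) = (h - 4*I)/(h + 1)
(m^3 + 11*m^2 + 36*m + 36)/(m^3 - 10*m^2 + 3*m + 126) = (m^2 + 8*m + 12)/(m^2 - 13*m + 42)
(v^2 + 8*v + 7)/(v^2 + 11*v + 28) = (v + 1)/(v + 4)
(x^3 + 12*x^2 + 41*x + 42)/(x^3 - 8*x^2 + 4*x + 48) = (x^2 + 10*x + 21)/(x^2 - 10*x + 24)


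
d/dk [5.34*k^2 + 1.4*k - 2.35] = 10.68*k + 1.4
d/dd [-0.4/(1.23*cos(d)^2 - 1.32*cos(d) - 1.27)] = (0.528 - 0.984*cos(d))*sin(d)/(-1.23*cos(d)^2 + 1.32*cos(d) + 1.27)^2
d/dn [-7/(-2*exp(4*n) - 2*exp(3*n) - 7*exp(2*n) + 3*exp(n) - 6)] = (-56*exp(3*n) - 42*exp(2*n) - 98*exp(n) + 21)*exp(n)/(2*exp(4*n) + 2*exp(3*n) + 7*exp(2*n) - 3*exp(n) + 6)^2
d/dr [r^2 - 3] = 2*r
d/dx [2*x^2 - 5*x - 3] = 4*x - 5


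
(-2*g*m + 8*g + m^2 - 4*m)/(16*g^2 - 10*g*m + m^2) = (4 - m)/(8*g - m)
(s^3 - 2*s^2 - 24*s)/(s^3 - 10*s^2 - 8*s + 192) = s/(s - 8)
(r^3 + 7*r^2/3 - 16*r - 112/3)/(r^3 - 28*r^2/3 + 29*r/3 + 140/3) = (3*r^2 + 19*r + 28)/(3*r^2 - 16*r - 35)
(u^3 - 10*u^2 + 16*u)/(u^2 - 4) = u*(u - 8)/(u + 2)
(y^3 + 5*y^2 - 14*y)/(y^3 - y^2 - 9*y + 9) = y*(y^2 + 5*y - 14)/(y^3 - y^2 - 9*y + 9)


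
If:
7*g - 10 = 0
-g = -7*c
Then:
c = 10/49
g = 10/7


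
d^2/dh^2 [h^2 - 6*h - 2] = 2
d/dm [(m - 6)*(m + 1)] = 2*m - 5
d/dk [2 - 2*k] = -2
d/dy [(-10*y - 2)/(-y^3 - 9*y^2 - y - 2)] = 2*(-10*y^3 - 48*y^2 - 18*y + 9)/(y^6 + 18*y^5 + 83*y^4 + 22*y^3 + 37*y^2 + 4*y + 4)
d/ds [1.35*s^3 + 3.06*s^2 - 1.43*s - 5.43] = 4.05*s^2 + 6.12*s - 1.43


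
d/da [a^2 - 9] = 2*a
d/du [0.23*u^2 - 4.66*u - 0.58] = 0.46*u - 4.66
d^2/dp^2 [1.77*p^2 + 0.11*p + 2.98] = 3.54000000000000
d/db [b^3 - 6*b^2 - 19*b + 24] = 3*b^2 - 12*b - 19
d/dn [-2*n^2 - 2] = -4*n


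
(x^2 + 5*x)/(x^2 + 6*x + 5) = x/(x + 1)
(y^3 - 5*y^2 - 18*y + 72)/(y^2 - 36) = (y^2 + y - 12)/(y + 6)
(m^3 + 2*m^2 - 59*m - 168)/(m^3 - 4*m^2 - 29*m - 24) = (m + 7)/(m + 1)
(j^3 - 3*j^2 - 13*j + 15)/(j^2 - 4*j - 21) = (j^2 - 6*j + 5)/(j - 7)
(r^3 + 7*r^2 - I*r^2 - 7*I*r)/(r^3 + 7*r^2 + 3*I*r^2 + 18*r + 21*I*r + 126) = r*(r - I)/(r^2 + 3*I*r + 18)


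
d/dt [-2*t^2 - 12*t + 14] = -4*t - 12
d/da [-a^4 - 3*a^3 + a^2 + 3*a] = -4*a^3 - 9*a^2 + 2*a + 3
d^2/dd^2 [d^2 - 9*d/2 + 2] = 2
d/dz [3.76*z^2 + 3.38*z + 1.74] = 7.52*z + 3.38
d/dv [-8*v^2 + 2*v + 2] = 2 - 16*v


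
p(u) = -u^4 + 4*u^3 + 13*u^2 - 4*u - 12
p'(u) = -4*u^3 + 12*u^2 + 26*u - 4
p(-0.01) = -11.96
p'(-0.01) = -4.26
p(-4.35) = -435.92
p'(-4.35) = 439.22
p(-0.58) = -6.20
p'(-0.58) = -14.26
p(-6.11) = -1808.32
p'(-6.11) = 1197.52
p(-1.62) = 4.70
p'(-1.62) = 2.38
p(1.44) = 16.84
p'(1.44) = 46.38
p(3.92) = 176.90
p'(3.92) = 41.37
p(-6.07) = -1760.88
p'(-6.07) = 1174.91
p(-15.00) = -61152.00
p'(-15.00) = 15806.00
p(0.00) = -12.00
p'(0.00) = -4.00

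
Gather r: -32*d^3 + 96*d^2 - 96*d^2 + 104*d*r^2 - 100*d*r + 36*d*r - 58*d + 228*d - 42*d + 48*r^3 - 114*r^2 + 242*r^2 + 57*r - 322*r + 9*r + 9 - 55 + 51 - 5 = -32*d^3 + 128*d + 48*r^3 + r^2*(104*d + 128) + r*(-64*d - 256)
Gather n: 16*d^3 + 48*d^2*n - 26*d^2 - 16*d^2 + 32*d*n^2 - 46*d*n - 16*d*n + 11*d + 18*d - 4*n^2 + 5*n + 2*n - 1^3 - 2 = 16*d^3 - 42*d^2 + 29*d + n^2*(32*d - 4) + n*(48*d^2 - 62*d + 7) - 3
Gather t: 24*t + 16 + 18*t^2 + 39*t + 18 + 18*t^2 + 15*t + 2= 36*t^2 + 78*t + 36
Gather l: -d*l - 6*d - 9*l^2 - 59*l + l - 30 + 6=-6*d - 9*l^2 + l*(-d - 58) - 24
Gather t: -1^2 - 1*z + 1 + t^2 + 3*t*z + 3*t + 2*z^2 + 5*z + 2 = t^2 + t*(3*z + 3) + 2*z^2 + 4*z + 2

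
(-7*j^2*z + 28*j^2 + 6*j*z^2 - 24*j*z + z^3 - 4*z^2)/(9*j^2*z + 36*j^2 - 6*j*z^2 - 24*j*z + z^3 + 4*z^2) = (-7*j^2*z + 28*j^2 + 6*j*z^2 - 24*j*z + z^3 - 4*z^2)/(9*j^2*z + 36*j^2 - 6*j*z^2 - 24*j*z + z^3 + 4*z^2)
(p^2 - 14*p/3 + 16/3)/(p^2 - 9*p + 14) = (p - 8/3)/(p - 7)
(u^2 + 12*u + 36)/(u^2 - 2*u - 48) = (u + 6)/(u - 8)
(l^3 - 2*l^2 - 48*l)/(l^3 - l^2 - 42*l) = (l - 8)/(l - 7)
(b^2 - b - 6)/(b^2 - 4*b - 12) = (b - 3)/(b - 6)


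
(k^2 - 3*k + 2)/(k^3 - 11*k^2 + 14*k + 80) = (k^2 - 3*k + 2)/(k^3 - 11*k^2 + 14*k + 80)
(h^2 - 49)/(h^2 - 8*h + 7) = (h + 7)/(h - 1)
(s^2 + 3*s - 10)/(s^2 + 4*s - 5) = (s - 2)/(s - 1)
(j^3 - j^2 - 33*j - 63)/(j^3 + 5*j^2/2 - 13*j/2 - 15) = 2*(j^2 - 4*j - 21)/(2*j^2 - j - 10)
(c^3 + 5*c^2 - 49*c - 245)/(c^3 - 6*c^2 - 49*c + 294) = (c + 5)/(c - 6)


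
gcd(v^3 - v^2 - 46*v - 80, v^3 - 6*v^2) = 1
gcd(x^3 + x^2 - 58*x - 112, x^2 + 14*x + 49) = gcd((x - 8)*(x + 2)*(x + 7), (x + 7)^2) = x + 7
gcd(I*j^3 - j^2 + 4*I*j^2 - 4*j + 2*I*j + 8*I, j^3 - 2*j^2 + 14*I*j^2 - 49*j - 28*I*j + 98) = 1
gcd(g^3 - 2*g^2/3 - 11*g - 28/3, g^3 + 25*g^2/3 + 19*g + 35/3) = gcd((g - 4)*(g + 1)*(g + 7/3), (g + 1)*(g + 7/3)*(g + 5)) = g^2 + 10*g/3 + 7/3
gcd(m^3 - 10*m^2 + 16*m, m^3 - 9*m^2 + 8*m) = m^2 - 8*m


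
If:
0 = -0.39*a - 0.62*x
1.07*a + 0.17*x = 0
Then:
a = 0.00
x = 0.00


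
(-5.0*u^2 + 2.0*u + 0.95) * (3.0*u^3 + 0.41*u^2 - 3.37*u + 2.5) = -15.0*u^5 + 3.95*u^4 + 20.52*u^3 - 18.8505*u^2 + 1.7985*u + 2.375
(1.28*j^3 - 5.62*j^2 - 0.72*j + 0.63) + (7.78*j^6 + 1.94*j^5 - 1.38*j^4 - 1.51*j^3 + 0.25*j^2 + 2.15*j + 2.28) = 7.78*j^6 + 1.94*j^5 - 1.38*j^4 - 0.23*j^3 - 5.37*j^2 + 1.43*j + 2.91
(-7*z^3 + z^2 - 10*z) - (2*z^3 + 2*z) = -9*z^3 + z^2 - 12*z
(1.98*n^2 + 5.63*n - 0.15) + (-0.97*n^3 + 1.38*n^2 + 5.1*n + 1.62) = -0.97*n^3 + 3.36*n^2 + 10.73*n + 1.47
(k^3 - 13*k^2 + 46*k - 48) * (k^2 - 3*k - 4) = k^5 - 16*k^4 + 81*k^3 - 134*k^2 - 40*k + 192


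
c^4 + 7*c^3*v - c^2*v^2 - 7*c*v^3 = c*(c - v)*(c + v)*(c + 7*v)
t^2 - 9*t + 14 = (t - 7)*(t - 2)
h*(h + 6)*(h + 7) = h^3 + 13*h^2 + 42*h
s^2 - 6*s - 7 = (s - 7)*(s + 1)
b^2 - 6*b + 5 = (b - 5)*(b - 1)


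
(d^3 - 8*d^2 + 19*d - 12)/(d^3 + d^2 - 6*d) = (d^3 - 8*d^2 + 19*d - 12)/(d*(d^2 + d - 6))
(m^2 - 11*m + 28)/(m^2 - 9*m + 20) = (m - 7)/(m - 5)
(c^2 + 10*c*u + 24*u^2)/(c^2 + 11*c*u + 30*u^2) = (c + 4*u)/(c + 5*u)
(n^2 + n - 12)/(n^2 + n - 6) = (n^2 + n - 12)/(n^2 + n - 6)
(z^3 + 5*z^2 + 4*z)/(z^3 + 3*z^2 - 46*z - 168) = z*(z + 1)/(z^2 - z - 42)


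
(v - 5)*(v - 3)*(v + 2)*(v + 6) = v^4 - 37*v^2 + 24*v + 180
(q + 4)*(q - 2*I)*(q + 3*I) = q^3 + 4*q^2 + I*q^2 + 6*q + 4*I*q + 24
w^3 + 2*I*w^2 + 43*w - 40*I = (w - 5*I)*(w - I)*(w + 8*I)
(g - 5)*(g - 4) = g^2 - 9*g + 20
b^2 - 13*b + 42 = (b - 7)*(b - 6)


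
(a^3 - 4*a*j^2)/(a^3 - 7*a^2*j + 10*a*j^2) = (a + 2*j)/(a - 5*j)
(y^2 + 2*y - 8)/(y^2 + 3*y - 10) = (y + 4)/(y + 5)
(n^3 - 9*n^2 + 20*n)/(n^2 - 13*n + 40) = n*(n - 4)/(n - 8)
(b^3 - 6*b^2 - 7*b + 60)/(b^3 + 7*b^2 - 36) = (b^2 - 9*b + 20)/(b^2 + 4*b - 12)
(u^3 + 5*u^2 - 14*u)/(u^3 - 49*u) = (u - 2)/(u - 7)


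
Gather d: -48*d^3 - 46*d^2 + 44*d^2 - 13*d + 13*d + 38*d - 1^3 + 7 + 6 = -48*d^3 - 2*d^2 + 38*d + 12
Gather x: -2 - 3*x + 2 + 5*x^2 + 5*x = 5*x^2 + 2*x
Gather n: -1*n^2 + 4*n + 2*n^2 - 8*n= n^2 - 4*n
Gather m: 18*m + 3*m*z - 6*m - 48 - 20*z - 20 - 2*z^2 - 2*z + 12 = m*(3*z + 12) - 2*z^2 - 22*z - 56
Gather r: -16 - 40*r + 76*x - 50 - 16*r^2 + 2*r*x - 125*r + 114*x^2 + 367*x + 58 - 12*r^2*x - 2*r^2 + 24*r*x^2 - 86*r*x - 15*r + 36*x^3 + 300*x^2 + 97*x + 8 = r^2*(-12*x - 18) + r*(24*x^2 - 84*x - 180) + 36*x^3 + 414*x^2 + 540*x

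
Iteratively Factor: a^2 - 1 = (a + 1)*(a - 1)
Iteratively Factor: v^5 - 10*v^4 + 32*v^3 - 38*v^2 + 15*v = (v - 3)*(v^4 - 7*v^3 + 11*v^2 - 5*v) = (v - 3)*(v - 1)*(v^3 - 6*v^2 + 5*v) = (v - 3)*(v - 1)^2*(v^2 - 5*v) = (v - 5)*(v - 3)*(v - 1)^2*(v)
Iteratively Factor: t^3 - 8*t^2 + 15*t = (t - 3)*(t^2 - 5*t) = (t - 5)*(t - 3)*(t)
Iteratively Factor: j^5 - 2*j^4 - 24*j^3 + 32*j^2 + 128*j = (j - 4)*(j^4 + 2*j^3 - 16*j^2 - 32*j) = (j - 4)*(j + 4)*(j^3 - 2*j^2 - 8*j) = (j - 4)*(j + 2)*(j + 4)*(j^2 - 4*j) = j*(j - 4)*(j + 2)*(j + 4)*(j - 4)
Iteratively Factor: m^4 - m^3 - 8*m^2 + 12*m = (m - 2)*(m^3 + m^2 - 6*m) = (m - 2)*(m + 3)*(m^2 - 2*m) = (m - 2)^2*(m + 3)*(m)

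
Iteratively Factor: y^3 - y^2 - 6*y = (y + 2)*(y^2 - 3*y) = (y - 3)*(y + 2)*(y)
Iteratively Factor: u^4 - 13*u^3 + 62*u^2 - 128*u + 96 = (u - 3)*(u^3 - 10*u^2 + 32*u - 32) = (u - 4)*(u - 3)*(u^2 - 6*u + 8) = (u - 4)^2*(u - 3)*(u - 2)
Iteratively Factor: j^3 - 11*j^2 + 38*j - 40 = (j - 4)*(j^2 - 7*j + 10) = (j - 5)*(j - 4)*(j - 2)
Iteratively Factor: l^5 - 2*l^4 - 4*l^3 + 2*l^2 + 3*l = (l + 1)*(l^4 - 3*l^3 - l^2 + 3*l) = l*(l + 1)*(l^3 - 3*l^2 - l + 3) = l*(l + 1)^2*(l^2 - 4*l + 3) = l*(l - 1)*(l + 1)^2*(l - 3)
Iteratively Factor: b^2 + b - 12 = (b - 3)*(b + 4)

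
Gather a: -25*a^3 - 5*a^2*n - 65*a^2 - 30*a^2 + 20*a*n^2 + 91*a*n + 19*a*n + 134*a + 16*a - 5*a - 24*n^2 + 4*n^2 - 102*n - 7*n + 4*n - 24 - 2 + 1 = -25*a^3 + a^2*(-5*n - 95) + a*(20*n^2 + 110*n + 145) - 20*n^2 - 105*n - 25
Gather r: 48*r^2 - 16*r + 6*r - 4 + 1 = 48*r^2 - 10*r - 3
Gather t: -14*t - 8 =-14*t - 8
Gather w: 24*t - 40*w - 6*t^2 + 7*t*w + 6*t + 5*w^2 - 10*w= -6*t^2 + 30*t + 5*w^2 + w*(7*t - 50)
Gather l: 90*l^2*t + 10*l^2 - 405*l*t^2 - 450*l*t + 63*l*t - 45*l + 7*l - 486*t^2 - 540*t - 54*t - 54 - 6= l^2*(90*t + 10) + l*(-405*t^2 - 387*t - 38) - 486*t^2 - 594*t - 60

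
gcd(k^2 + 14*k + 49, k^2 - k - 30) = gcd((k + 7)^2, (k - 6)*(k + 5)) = 1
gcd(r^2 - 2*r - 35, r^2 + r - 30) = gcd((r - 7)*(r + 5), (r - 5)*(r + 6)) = 1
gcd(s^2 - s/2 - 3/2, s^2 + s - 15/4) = s - 3/2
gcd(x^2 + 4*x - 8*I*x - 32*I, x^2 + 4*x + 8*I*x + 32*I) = x + 4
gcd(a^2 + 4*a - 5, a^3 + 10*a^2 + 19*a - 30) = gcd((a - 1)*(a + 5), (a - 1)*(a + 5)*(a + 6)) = a^2 + 4*a - 5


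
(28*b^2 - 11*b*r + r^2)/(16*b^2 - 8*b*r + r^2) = (-7*b + r)/(-4*b + r)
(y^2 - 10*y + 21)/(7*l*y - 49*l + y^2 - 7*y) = (y - 3)/(7*l + y)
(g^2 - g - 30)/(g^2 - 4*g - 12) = (g + 5)/(g + 2)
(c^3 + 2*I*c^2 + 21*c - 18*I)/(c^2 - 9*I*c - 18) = (c^2 + 5*I*c + 6)/(c - 6*I)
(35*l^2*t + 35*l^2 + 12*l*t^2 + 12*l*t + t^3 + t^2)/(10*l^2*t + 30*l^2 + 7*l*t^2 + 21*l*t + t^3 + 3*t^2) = (7*l*t + 7*l + t^2 + t)/(2*l*t + 6*l + t^2 + 3*t)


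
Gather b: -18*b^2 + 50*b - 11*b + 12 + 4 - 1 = -18*b^2 + 39*b + 15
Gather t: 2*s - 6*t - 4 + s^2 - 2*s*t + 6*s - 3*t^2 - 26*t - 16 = s^2 + 8*s - 3*t^2 + t*(-2*s - 32) - 20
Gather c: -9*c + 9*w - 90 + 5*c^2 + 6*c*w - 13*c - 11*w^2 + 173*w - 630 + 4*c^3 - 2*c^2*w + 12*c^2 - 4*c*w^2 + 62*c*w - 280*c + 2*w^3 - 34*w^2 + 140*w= 4*c^3 + c^2*(17 - 2*w) + c*(-4*w^2 + 68*w - 302) + 2*w^3 - 45*w^2 + 322*w - 720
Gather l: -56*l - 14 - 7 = -56*l - 21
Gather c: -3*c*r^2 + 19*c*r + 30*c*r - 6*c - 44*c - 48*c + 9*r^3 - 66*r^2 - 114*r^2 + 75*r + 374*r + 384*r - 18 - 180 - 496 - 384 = c*(-3*r^2 + 49*r - 98) + 9*r^3 - 180*r^2 + 833*r - 1078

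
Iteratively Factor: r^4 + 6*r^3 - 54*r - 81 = (r + 3)*(r^3 + 3*r^2 - 9*r - 27) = (r + 3)^2*(r^2 - 9) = (r - 3)*(r + 3)^2*(r + 3)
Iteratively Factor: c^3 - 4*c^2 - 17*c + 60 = (c + 4)*(c^2 - 8*c + 15) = (c - 5)*(c + 4)*(c - 3)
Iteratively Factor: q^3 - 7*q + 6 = (q - 1)*(q^2 + q - 6) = (q - 1)*(q + 3)*(q - 2)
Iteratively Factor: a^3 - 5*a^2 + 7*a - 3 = (a - 1)*(a^2 - 4*a + 3) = (a - 3)*(a - 1)*(a - 1)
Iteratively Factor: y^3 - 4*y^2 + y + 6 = (y + 1)*(y^2 - 5*y + 6) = (y - 2)*(y + 1)*(y - 3)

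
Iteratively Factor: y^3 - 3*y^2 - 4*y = (y)*(y^2 - 3*y - 4) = y*(y - 4)*(y + 1)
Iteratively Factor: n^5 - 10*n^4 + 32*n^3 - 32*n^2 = (n - 4)*(n^4 - 6*n^3 + 8*n^2) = (n - 4)*(n - 2)*(n^3 - 4*n^2) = (n - 4)^2*(n - 2)*(n^2) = n*(n - 4)^2*(n - 2)*(n)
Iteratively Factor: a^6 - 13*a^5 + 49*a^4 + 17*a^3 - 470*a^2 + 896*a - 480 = (a - 4)*(a^5 - 9*a^4 + 13*a^3 + 69*a^2 - 194*a + 120) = (a - 4)*(a - 2)*(a^4 - 7*a^3 - a^2 + 67*a - 60) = (a - 4)^2*(a - 2)*(a^3 - 3*a^2 - 13*a + 15) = (a - 5)*(a - 4)^2*(a - 2)*(a^2 + 2*a - 3) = (a - 5)*(a - 4)^2*(a - 2)*(a - 1)*(a + 3)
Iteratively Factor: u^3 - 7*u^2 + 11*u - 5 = (u - 1)*(u^2 - 6*u + 5) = (u - 1)^2*(u - 5)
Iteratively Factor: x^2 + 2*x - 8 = (x + 4)*(x - 2)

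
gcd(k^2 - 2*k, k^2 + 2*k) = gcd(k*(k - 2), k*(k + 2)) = k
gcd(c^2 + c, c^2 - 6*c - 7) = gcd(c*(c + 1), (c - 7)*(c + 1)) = c + 1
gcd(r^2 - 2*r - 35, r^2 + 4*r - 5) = r + 5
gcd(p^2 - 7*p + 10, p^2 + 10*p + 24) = 1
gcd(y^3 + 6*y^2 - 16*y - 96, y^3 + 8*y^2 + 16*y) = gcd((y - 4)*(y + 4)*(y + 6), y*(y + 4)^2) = y + 4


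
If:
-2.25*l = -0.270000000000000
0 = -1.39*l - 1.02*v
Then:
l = 0.12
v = -0.16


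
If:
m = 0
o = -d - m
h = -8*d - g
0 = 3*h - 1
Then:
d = -o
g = 8*o - 1/3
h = 1/3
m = 0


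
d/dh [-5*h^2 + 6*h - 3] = 6 - 10*h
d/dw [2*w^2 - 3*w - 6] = 4*w - 3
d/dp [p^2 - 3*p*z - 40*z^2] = 2*p - 3*z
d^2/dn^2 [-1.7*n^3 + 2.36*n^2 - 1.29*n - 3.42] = 4.72 - 10.2*n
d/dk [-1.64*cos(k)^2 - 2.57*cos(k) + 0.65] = (3.28*cos(k) + 2.57)*sin(k)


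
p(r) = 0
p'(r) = 0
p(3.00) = 0.00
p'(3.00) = 0.00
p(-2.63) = 0.00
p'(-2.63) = 0.00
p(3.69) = 0.00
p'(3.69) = 0.00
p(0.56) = 0.00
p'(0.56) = 0.00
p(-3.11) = 0.00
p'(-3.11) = 0.00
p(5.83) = 0.00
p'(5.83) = 0.00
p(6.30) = 0.00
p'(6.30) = 0.00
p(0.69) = 0.00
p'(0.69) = 0.00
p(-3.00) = 0.00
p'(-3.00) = 0.00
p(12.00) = 0.00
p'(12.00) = 0.00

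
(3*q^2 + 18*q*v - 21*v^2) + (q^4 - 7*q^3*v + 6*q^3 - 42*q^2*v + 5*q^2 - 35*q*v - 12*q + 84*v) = q^4 - 7*q^3*v + 6*q^3 - 42*q^2*v + 8*q^2 - 17*q*v - 12*q - 21*v^2 + 84*v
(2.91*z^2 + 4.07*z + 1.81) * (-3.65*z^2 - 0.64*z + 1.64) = -10.6215*z^4 - 16.7179*z^3 - 4.4389*z^2 + 5.5164*z + 2.9684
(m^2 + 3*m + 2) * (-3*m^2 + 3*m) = -3*m^4 - 6*m^3 + 3*m^2 + 6*m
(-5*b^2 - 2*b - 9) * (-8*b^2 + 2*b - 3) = 40*b^4 + 6*b^3 + 83*b^2 - 12*b + 27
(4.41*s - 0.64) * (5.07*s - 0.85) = 22.3587*s^2 - 6.9933*s + 0.544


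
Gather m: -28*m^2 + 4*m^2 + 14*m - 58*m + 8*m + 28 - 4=-24*m^2 - 36*m + 24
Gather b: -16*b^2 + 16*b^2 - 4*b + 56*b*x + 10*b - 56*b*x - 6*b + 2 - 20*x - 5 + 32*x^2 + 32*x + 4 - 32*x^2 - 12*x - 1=0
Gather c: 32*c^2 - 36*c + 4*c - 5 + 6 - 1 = 32*c^2 - 32*c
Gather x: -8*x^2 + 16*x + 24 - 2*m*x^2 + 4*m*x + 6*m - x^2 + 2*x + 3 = 6*m + x^2*(-2*m - 9) + x*(4*m + 18) + 27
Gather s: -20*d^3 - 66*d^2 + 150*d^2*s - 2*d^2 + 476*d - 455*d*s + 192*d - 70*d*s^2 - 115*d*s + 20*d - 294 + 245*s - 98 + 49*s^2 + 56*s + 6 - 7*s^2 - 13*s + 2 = -20*d^3 - 68*d^2 + 688*d + s^2*(42 - 70*d) + s*(150*d^2 - 570*d + 288) - 384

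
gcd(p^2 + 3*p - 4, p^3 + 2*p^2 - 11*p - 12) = p + 4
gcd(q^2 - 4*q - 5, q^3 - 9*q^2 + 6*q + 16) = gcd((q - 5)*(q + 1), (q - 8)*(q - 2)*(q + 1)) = q + 1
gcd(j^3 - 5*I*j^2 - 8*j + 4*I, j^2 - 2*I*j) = j - 2*I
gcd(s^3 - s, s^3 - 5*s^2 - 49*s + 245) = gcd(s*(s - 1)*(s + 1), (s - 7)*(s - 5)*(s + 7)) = 1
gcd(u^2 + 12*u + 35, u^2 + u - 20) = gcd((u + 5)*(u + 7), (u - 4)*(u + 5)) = u + 5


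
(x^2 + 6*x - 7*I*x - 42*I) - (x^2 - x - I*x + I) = 7*x - 6*I*x - 43*I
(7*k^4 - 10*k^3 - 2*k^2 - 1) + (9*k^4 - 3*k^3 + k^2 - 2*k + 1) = 16*k^4 - 13*k^3 - k^2 - 2*k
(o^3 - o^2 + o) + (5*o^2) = o^3 + 4*o^2 + o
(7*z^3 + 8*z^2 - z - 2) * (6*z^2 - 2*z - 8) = 42*z^5 + 34*z^4 - 78*z^3 - 74*z^2 + 12*z + 16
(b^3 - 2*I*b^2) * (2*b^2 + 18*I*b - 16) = 2*b^5 + 14*I*b^4 + 20*b^3 + 32*I*b^2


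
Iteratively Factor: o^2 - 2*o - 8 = (o - 4)*(o + 2)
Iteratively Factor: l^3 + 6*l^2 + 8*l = (l + 2)*(l^2 + 4*l) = l*(l + 2)*(l + 4)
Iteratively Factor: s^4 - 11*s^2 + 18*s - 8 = (s - 1)*(s^3 + s^2 - 10*s + 8) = (s - 2)*(s - 1)*(s^2 + 3*s - 4) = (s - 2)*(s - 1)^2*(s + 4)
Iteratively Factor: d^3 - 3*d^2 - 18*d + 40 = (d - 2)*(d^2 - d - 20) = (d - 5)*(d - 2)*(d + 4)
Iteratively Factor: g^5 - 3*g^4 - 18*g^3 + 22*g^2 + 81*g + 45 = (g + 1)*(g^4 - 4*g^3 - 14*g^2 + 36*g + 45) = (g + 1)^2*(g^3 - 5*g^2 - 9*g + 45) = (g - 5)*(g + 1)^2*(g^2 - 9) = (g - 5)*(g - 3)*(g + 1)^2*(g + 3)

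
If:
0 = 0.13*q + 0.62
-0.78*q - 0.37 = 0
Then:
No Solution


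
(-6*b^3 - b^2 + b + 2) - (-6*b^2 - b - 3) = -6*b^3 + 5*b^2 + 2*b + 5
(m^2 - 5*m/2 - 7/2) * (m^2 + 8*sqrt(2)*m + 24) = m^4 - 5*m^3/2 + 8*sqrt(2)*m^3 - 20*sqrt(2)*m^2 + 41*m^2/2 - 60*m - 28*sqrt(2)*m - 84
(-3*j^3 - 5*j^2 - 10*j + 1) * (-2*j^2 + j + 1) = 6*j^5 + 7*j^4 + 12*j^3 - 17*j^2 - 9*j + 1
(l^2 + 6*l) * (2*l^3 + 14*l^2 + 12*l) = 2*l^5 + 26*l^4 + 96*l^3 + 72*l^2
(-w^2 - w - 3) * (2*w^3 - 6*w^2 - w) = -2*w^5 + 4*w^4 + w^3 + 19*w^2 + 3*w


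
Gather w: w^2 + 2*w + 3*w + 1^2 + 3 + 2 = w^2 + 5*w + 6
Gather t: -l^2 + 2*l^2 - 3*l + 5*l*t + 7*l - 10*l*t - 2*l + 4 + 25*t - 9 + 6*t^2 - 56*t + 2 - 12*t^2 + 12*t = l^2 + 2*l - 6*t^2 + t*(-5*l - 19) - 3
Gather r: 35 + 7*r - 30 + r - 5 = 8*r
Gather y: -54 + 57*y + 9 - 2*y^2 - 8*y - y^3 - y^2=-y^3 - 3*y^2 + 49*y - 45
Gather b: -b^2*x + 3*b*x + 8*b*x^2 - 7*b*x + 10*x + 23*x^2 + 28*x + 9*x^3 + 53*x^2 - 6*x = -b^2*x + b*(8*x^2 - 4*x) + 9*x^3 + 76*x^2 + 32*x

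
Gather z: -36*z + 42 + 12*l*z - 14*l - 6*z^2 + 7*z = -14*l - 6*z^2 + z*(12*l - 29) + 42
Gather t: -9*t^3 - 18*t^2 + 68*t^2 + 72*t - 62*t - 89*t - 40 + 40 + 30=-9*t^3 + 50*t^2 - 79*t + 30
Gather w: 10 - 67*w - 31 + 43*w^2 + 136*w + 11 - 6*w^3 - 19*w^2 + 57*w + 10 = -6*w^3 + 24*w^2 + 126*w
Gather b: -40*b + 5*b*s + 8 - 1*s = b*(5*s - 40) - s + 8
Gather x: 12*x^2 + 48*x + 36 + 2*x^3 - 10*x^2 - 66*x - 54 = 2*x^3 + 2*x^2 - 18*x - 18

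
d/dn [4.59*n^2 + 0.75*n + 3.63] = 9.18*n + 0.75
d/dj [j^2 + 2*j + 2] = 2*j + 2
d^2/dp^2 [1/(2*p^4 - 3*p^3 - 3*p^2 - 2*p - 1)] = 2*(3*(-4*p^2 + 3*p + 1)*(-2*p^4 + 3*p^3 + 3*p^2 + 2*p + 1) - (-8*p^3 + 9*p^2 + 6*p + 2)^2)/(-2*p^4 + 3*p^3 + 3*p^2 + 2*p + 1)^3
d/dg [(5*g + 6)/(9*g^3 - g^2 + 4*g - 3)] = (45*g^3 - 5*g^2 + 20*g - (5*g + 6)*(27*g^2 - 2*g + 4) - 15)/(9*g^3 - g^2 + 4*g - 3)^2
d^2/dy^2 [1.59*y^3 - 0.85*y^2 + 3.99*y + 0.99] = 9.54*y - 1.7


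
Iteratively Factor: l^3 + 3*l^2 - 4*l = (l)*(l^2 + 3*l - 4) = l*(l + 4)*(l - 1)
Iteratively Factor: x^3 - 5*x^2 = (x - 5)*(x^2) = x*(x - 5)*(x)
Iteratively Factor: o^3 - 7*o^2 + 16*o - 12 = (o - 2)*(o^2 - 5*o + 6) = (o - 3)*(o - 2)*(o - 2)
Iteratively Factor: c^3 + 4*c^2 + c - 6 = (c + 3)*(c^2 + c - 2) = (c + 2)*(c + 3)*(c - 1)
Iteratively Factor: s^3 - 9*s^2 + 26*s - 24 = (s - 2)*(s^2 - 7*s + 12) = (s - 4)*(s - 2)*(s - 3)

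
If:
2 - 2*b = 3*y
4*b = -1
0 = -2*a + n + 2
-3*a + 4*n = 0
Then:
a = 8/5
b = -1/4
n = 6/5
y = 5/6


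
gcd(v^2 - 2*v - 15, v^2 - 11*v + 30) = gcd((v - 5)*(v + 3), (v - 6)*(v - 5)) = v - 5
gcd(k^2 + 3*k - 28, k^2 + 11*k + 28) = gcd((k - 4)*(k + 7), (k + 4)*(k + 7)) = k + 7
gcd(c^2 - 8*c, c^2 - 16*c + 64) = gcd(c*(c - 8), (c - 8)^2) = c - 8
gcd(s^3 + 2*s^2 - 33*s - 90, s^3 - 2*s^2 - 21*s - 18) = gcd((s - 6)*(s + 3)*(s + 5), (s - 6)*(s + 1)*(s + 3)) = s^2 - 3*s - 18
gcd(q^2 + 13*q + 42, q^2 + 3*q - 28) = q + 7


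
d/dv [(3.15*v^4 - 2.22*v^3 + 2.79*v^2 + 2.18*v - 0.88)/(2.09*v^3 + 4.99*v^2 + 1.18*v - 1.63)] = (6.5835*v^6 + 31.437*v^5 - 5.7579*v^4 - 34.8896*v^3 + 8.7874*v^2 - 0.312999999999999*v - 2.515)/(4.3681*v^6 + 20.8582*v^5 + 29.8325*v^4 + 4.963*v^3 - 14.875*v^2 - 3.8468*v + 2.6569)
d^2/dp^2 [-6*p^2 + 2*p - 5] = -12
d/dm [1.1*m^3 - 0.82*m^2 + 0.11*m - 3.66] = 3.3*m^2 - 1.64*m + 0.11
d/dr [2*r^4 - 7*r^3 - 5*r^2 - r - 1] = 8*r^3 - 21*r^2 - 10*r - 1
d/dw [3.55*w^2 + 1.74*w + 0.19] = 7.1*w + 1.74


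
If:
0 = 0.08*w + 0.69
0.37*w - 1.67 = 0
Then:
No Solution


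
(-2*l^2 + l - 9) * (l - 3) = -2*l^3 + 7*l^2 - 12*l + 27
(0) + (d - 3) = d - 3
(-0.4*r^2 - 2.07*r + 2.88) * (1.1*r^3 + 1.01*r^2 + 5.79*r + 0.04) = -0.44*r^5 - 2.681*r^4 - 1.2387*r^3 - 9.0925*r^2 + 16.5924*r + 0.1152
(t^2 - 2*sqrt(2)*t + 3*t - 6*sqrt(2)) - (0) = t^2 - 2*sqrt(2)*t + 3*t - 6*sqrt(2)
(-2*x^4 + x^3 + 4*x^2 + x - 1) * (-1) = 2*x^4 - x^3 - 4*x^2 - x + 1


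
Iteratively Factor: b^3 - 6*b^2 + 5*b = (b - 1)*(b^2 - 5*b) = (b - 5)*(b - 1)*(b)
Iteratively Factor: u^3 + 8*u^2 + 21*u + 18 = (u + 3)*(u^2 + 5*u + 6) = (u + 3)^2*(u + 2)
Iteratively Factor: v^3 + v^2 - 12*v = (v - 3)*(v^2 + 4*v) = (v - 3)*(v + 4)*(v)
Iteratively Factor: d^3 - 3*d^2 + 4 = (d - 2)*(d^2 - d - 2) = (d - 2)^2*(d + 1)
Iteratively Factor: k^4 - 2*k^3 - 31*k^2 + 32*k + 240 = (k + 4)*(k^3 - 6*k^2 - 7*k + 60) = (k - 4)*(k + 4)*(k^2 - 2*k - 15) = (k - 4)*(k + 3)*(k + 4)*(k - 5)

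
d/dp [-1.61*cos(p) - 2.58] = 1.61*sin(p)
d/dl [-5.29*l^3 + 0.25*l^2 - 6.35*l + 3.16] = -15.87*l^2 + 0.5*l - 6.35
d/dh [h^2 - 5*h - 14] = 2*h - 5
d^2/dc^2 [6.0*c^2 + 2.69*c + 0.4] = 12.0000000000000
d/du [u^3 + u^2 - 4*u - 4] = 3*u^2 + 2*u - 4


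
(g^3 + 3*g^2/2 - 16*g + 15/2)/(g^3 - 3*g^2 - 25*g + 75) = (g - 1/2)/(g - 5)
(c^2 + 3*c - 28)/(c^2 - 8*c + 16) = (c + 7)/(c - 4)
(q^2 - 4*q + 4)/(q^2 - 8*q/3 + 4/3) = 3*(q - 2)/(3*q - 2)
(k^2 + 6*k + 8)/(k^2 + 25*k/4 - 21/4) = 4*(k^2 + 6*k + 8)/(4*k^2 + 25*k - 21)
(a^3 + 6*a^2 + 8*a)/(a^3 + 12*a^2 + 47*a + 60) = a*(a + 2)/(a^2 + 8*a + 15)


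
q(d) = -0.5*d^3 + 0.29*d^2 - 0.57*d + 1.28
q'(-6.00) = -58.05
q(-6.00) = 123.14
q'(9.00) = -116.85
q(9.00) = -344.86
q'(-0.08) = -0.63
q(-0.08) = 1.33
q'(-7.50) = -89.30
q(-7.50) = 232.80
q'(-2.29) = -9.76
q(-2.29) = 10.11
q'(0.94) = -1.35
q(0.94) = 0.59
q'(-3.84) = -24.92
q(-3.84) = 36.06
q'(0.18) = -0.51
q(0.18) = 1.18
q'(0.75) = -0.98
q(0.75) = 0.80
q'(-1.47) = -4.66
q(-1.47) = 4.33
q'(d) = -1.5*d^2 + 0.58*d - 0.57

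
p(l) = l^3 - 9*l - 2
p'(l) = 3*l^2 - 9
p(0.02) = -2.18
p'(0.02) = -9.00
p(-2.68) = 2.87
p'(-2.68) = 12.55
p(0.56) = -6.86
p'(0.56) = -8.06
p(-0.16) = -0.56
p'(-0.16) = -8.92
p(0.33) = -4.93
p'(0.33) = -8.67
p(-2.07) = 7.76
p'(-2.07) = 3.85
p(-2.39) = 5.86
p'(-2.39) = 8.14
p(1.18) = -10.98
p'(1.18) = -4.82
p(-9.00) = -650.00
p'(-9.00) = 234.00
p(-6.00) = -164.00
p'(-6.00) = 99.00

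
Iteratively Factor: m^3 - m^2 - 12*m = (m - 4)*(m^2 + 3*m) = (m - 4)*(m + 3)*(m)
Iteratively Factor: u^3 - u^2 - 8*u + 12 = (u - 2)*(u^2 + u - 6) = (u - 2)^2*(u + 3)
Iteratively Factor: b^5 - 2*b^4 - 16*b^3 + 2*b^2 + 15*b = (b - 1)*(b^4 - b^3 - 17*b^2 - 15*b) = (b - 1)*(b + 3)*(b^3 - 4*b^2 - 5*b) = (b - 5)*(b - 1)*(b + 3)*(b^2 + b) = (b - 5)*(b - 1)*(b + 1)*(b + 3)*(b)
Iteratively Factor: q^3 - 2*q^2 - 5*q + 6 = (q + 2)*(q^2 - 4*q + 3) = (q - 1)*(q + 2)*(q - 3)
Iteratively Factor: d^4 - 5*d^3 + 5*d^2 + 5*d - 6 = (d - 1)*(d^3 - 4*d^2 + d + 6) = (d - 2)*(d - 1)*(d^2 - 2*d - 3) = (d - 2)*(d - 1)*(d + 1)*(d - 3)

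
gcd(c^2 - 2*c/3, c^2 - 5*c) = c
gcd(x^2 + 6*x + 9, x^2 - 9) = x + 3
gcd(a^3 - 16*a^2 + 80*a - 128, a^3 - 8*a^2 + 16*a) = a^2 - 8*a + 16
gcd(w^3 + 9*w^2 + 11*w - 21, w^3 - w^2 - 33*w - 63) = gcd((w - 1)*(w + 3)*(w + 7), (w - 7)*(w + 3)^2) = w + 3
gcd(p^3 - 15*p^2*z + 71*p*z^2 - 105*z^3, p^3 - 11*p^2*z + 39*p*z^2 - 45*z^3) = p^2 - 8*p*z + 15*z^2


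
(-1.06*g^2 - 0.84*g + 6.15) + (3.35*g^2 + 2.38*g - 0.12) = 2.29*g^2 + 1.54*g + 6.03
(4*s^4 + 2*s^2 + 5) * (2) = 8*s^4 + 4*s^2 + 10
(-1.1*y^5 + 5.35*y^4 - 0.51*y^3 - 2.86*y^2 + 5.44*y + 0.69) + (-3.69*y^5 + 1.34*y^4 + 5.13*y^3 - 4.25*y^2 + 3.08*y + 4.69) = -4.79*y^5 + 6.69*y^4 + 4.62*y^3 - 7.11*y^2 + 8.52*y + 5.38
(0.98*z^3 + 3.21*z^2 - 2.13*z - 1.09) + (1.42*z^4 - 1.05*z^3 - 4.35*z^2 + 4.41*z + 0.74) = 1.42*z^4 - 0.0700000000000001*z^3 - 1.14*z^2 + 2.28*z - 0.35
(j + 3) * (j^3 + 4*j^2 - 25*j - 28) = j^4 + 7*j^3 - 13*j^2 - 103*j - 84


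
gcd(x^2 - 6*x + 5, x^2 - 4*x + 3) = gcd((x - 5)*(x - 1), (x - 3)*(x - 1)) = x - 1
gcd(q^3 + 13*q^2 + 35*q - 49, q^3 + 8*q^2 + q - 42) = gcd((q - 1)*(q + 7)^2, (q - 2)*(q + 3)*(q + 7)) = q + 7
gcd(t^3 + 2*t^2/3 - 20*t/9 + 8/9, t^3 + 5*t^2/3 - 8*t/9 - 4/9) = t^2 + 4*t/3 - 4/3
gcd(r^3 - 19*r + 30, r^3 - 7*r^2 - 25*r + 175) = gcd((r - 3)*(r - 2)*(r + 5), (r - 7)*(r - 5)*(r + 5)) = r + 5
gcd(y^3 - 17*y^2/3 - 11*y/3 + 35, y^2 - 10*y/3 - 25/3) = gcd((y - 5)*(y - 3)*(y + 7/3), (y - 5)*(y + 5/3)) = y - 5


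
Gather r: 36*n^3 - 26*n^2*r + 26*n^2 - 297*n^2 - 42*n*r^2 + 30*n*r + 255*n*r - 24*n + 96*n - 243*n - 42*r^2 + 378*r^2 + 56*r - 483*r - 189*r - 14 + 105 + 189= 36*n^3 - 271*n^2 - 171*n + r^2*(336 - 42*n) + r*(-26*n^2 + 285*n - 616) + 280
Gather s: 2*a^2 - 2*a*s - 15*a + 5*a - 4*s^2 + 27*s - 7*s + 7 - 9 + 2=2*a^2 - 10*a - 4*s^2 + s*(20 - 2*a)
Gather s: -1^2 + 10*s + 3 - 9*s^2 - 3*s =-9*s^2 + 7*s + 2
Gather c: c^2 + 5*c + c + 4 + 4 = c^2 + 6*c + 8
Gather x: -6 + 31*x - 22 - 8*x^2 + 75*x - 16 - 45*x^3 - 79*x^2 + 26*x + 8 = -45*x^3 - 87*x^2 + 132*x - 36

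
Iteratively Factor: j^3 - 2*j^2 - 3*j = (j - 3)*(j^2 + j) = j*(j - 3)*(j + 1)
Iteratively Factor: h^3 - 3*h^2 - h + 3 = (h - 1)*(h^2 - 2*h - 3) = (h - 3)*(h - 1)*(h + 1)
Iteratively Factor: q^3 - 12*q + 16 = (q + 4)*(q^2 - 4*q + 4) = (q - 2)*(q + 4)*(q - 2)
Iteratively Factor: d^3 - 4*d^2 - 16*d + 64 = (d + 4)*(d^2 - 8*d + 16) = (d - 4)*(d + 4)*(d - 4)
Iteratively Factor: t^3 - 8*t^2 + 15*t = (t - 3)*(t^2 - 5*t) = t*(t - 3)*(t - 5)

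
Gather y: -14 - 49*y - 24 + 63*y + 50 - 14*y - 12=0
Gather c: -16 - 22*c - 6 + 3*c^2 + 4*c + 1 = 3*c^2 - 18*c - 21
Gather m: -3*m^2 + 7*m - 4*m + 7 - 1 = -3*m^2 + 3*m + 6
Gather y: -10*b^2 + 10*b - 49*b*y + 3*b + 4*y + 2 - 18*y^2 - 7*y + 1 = -10*b^2 + 13*b - 18*y^2 + y*(-49*b - 3) + 3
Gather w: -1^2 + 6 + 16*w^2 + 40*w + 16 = 16*w^2 + 40*w + 21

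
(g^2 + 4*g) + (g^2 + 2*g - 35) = 2*g^2 + 6*g - 35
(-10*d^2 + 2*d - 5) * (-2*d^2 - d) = 20*d^4 + 6*d^3 + 8*d^2 + 5*d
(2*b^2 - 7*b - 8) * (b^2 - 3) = 2*b^4 - 7*b^3 - 14*b^2 + 21*b + 24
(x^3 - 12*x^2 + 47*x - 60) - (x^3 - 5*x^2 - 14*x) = -7*x^2 + 61*x - 60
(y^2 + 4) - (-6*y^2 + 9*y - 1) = 7*y^2 - 9*y + 5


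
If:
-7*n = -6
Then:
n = 6/7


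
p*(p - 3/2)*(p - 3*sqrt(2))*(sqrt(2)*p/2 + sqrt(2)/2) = sqrt(2)*p^4/2 - 3*p^3 - sqrt(2)*p^3/4 - 3*sqrt(2)*p^2/4 + 3*p^2/2 + 9*p/2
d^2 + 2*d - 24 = (d - 4)*(d + 6)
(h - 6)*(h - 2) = h^2 - 8*h + 12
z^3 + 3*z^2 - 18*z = z*(z - 3)*(z + 6)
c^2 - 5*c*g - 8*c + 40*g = (c - 8)*(c - 5*g)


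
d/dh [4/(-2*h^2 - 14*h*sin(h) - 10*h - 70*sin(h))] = 2*(7*h*cos(h) + 2*h + 7*sin(h) + 35*cos(h) + 5)/((h + 5)^2*(h + 7*sin(h))^2)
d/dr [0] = 0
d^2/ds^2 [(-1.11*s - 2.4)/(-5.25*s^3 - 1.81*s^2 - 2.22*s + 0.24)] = (183.56625*s^5 + 857.08665*s^4 + 346.294842*s^3 + 231.79104*s^2 + 78.899184*s + 26.924256)/(144.703125*s^9 + 149.664375*s^8 + 235.164825*s^7 + 112.658041*s^6 + 85.757526*s^5 + 7.61922*s^4 + 6.06204*s^3 - 3.23568*s^2 + 0.383616*s - 0.013824)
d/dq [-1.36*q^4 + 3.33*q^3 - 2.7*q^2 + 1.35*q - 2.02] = -5.44*q^3 + 9.99*q^2 - 5.4*q + 1.35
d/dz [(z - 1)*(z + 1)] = 2*z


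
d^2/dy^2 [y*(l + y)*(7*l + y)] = 16*l + 6*y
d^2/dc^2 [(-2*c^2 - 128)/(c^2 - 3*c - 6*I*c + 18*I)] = (c^3*(-12 - 24*I) + c^2*(-768 + 216*I) + c*(2304 + 4608*I) + 8208 - 4608*I)/(c^6 + c^5*(-9 - 18*I) + c^4*(-81 + 162*I) + c^3*(945 - 270*I) + c^2*(-2916 - 1458*I) + c*(2916 + 5832*I) - 5832*I)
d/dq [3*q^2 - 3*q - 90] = 6*q - 3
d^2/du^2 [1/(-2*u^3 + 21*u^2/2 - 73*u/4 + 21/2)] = 8*(6*(4*u - 7)*(8*u^3 - 42*u^2 + 73*u - 42) - (24*u^2 - 84*u + 73)^2)/(8*u^3 - 42*u^2 + 73*u - 42)^3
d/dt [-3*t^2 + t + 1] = 1 - 6*t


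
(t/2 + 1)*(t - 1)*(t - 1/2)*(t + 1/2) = t^4/2 + t^3/2 - 9*t^2/8 - t/8 + 1/4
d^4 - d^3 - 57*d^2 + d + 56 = (d - 8)*(d - 1)*(d + 1)*(d + 7)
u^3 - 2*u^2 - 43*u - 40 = (u - 8)*(u + 1)*(u + 5)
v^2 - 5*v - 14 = (v - 7)*(v + 2)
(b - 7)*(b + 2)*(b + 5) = b^3 - 39*b - 70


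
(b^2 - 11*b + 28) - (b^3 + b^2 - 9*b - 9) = -b^3 - 2*b + 37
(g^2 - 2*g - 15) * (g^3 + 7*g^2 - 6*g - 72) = g^5 + 5*g^4 - 35*g^3 - 165*g^2 + 234*g + 1080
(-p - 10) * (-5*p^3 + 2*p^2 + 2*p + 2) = 5*p^4 + 48*p^3 - 22*p^2 - 22*p - 20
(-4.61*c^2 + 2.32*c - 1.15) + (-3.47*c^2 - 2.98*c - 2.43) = -8.08*c^2 - 0.66*c - 3.58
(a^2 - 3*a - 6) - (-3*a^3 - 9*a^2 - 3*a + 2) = 3*a^3 + 10*a^2 - 8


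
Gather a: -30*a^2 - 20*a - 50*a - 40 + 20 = -30*a^2 - 70*a - 20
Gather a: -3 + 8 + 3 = 8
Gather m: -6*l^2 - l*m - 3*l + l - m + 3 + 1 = -6*l^2 - 2*l + m*(-l - 1) + 4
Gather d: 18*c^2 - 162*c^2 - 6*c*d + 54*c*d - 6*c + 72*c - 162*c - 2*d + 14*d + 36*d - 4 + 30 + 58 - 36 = -144*c^2 - 96*c + d*(48*c + 48) + 48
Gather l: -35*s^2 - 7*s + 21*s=-35*s^2 + 14*s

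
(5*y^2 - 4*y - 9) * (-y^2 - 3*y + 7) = -5*y^4 - 11*y^3 + 56*y^2 - y - 63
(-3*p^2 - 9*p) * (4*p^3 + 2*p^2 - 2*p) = -12*p^5 - 42*p^4 - 12*p^3 + 18*p^2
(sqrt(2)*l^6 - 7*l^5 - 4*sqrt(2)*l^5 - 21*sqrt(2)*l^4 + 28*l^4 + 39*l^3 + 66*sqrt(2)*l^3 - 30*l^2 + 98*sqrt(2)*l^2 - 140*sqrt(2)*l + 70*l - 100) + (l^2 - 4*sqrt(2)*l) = sqrt(2)*l^6 - 7*l^5 - 4*sqrt(2)*l^5 - 21*sqrt(2)*l^4 + 28*l^4 + 39*l^3 + 66*sqrt(2)*l^3 - 29*l^2 + 98*sqrt(2)*l^2 - 144*sqrt(2)*l + 70*l - 100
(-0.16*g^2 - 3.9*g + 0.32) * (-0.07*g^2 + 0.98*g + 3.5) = 0.0112*g^4 + 0.1162*g^3 - 4.4044*g^2 - 13.3364*g + 1.12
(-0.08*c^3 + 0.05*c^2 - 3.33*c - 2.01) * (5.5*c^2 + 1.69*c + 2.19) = -0.44*c^5 + 0.1398*c^4 - 18.4057*c^3 - 16.5732*c^2 - 10.6896*c - 4.4019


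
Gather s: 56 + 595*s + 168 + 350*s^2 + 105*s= 350*s^2 + 700*s + 224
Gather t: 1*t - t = 0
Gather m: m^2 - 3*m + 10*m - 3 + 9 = m^2 + 7*m + 6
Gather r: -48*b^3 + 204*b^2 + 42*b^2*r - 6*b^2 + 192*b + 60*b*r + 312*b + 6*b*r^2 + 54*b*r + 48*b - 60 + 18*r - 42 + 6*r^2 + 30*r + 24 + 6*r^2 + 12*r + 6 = -48*b^3 + 198*b^2 + 552*b + r^2*(6*b + 12) + r*(42*b^2 + 114*b + 60) - 72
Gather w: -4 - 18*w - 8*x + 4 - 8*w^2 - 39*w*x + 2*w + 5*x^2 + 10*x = -8*w^2 + w*(-39*x - 16) + 5*x^2 + 2*x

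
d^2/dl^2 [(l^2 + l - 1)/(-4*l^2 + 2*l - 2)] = 3*(-2*l^3 + 6*l^2 - 1)/(8*l^6 - 12*l^5 + 18*l^4 - 13*l^3 + 9*l^2 - 3*l + 1)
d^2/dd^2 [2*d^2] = 4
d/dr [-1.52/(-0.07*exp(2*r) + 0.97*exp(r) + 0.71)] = (1.4744 - 0.2128*exp(r))*exp(r)/(-0.07*exp(2*r) + 0.97*exp(r) + 0.71)^2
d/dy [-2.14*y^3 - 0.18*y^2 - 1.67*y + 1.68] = -6.42*y^2 - 0.36*y - 1.67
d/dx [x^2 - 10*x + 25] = 2*x - 10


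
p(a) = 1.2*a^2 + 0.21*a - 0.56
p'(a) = 2.4*a + 0.21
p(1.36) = 1.95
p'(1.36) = 3.47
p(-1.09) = 0.64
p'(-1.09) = -2.41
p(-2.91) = 8.99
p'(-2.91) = -6.77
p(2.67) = 8.56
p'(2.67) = 6.62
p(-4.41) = 21.85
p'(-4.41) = -10.37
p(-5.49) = 34.46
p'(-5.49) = -12.97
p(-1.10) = 0.66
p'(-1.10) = -2.43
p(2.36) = 6.62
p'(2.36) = 5.87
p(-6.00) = 41.38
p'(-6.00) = -14.19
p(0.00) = -0.56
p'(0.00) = 0.21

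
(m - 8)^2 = m^2 - 16*m + 64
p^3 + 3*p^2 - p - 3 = (p - 1)*(p + 1)*(p + 3)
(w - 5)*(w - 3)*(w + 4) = w^3 - 4*w^2 - 17*w + 60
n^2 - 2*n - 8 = (n - 4)*(n + 2)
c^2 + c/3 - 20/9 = (c - 4/3)*(c + 5/3)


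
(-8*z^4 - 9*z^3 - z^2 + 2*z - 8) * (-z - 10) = 8*z^5 + 89*z^4 + 91*z^3 + 8*z^2 - 12*z + 80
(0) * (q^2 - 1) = 0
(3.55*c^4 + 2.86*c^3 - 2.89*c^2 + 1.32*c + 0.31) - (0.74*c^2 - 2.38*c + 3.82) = 3.55*c^4 + 2.86*c^3 - 3.63*c^2 + 3.7*c - 3.51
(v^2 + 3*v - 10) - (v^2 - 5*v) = 8*v - 10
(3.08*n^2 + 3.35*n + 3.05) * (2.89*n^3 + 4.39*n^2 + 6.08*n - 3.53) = 8.9012*n^5 + 23.2027*n^4 + 42.2474*n^3 + 22.8851*n^2 + 6.7185*n - 10.7665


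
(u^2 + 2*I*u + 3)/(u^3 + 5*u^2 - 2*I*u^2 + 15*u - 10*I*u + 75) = (u - I)/(u^2 + 5*u*(1 - I) - 25*I)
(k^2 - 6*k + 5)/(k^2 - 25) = (k - 1)/(k + 5)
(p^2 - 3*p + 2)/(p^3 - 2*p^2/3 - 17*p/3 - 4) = 3*(-p^2 + 3*p - 2)/(-3*p^3 + 2*p^2 + 17*p + 12)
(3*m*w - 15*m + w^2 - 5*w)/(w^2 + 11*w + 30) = (3*m*w - 15*m + w^2 - 5*w)/(w^2 + 11*w + 30)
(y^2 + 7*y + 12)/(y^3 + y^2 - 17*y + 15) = (y^2 + 7*y + 12)/(y^3 + y^2 - 17*y + 15)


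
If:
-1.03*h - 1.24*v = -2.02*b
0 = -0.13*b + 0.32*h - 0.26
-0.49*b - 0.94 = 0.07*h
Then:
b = -1.92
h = 0.03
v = -3.16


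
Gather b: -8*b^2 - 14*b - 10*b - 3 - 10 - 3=-8*b^2 - 24*b - 16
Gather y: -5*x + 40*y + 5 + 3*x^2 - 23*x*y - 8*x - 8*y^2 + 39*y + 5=3*x^2 - 13*x - 8*y^2 + y*(79 - 23*x) + 10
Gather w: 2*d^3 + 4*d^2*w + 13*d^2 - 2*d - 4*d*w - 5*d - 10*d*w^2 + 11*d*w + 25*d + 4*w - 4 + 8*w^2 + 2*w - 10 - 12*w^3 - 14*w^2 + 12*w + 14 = 2*d^3 + 13*d^2 + 18*d - 12*w^3 + w^2*(-10*d - 6) + w*(4*d^2 + 7*d + 18)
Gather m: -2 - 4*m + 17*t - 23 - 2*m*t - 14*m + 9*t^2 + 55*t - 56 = m*(-2*t - 18) + 9*t^2 + 72*t - 81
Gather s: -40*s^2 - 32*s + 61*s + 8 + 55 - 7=-40*s^2 + 29*s + 56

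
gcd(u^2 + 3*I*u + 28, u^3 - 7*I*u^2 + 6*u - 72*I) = u - 4*I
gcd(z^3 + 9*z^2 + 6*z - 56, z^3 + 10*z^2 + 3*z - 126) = z + 7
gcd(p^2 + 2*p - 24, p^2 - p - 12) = p - 4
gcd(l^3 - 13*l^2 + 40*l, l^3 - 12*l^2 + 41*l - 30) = l - 5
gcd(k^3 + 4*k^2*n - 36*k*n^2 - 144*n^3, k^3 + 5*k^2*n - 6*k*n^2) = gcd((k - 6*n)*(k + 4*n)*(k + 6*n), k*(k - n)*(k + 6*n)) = k + 6*n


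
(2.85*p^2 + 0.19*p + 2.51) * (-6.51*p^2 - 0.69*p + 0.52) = -18.5535*p^4 - 3.2034*p^3 - 14.9892*p^2 - 1.6331*p + 1.3052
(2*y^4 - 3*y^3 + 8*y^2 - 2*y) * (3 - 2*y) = -4*y^5 + 12*y^4 - 25*y^3 + 28*y^2 - 6*y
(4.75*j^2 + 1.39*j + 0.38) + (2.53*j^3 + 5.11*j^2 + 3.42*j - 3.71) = 2.53*j^3 + 9.86*j^2 + 4.81*j - 3.33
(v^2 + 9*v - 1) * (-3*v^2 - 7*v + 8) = -3*v^4 - 34*v^3 - 52*v^2 + 79*v - 8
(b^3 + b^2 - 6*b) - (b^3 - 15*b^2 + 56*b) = 16*b^2 - 62*b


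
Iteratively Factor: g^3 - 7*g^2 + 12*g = (g)*(g^2 - 7*g + 12) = g*(g - 3)*(g - 4)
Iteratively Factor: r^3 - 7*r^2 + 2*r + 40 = (r - 5)*(r^2 - 2*r - 8) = (r - 5)*(r + 2)*(r - 4)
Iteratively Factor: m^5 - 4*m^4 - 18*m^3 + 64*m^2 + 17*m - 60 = (m - 1)*(m^4 - 3*m^3 - 21*m^2 + 43*m + 60) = (m - 1)*(m + 4)*(m^3 - 7*m^2 + 7*m + 15) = (m - 1)*(m + 1)*(m + 4)*(m^2 - 8*m + 15) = (m - 5)*(m - 1)*(m + 1)*(m + 4)*(m - 3)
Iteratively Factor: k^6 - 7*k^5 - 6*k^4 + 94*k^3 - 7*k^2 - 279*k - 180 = (k + 1)*(k^5 - 8*k^4 + 2*k^3 + 92*k^2 - 99*k - 180) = (k + 1)*(k + 3)*(k^4 - 11*k^3 + 35*k^2 - 13*k - 60) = (k - 5)*(k + 1)*(k + 3)*(k^3 - 6*k^2 + 5*k + 12) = (k - 5)*(k - 4)*(k + 1)*(k + 3)*(k^2 - 2*k - 3) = (k - 5)*(k - 4)*(k - 3)*(k + 1)*(k + 3)*(k + 1)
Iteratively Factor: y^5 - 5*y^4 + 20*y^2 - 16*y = (y - 2)*(y^4 - 3*y^3 - 6*y^2 + 8*y) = y*(y - 2)*(y^3 - 3*y^2 - 6*y + 8) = y*(y - 4)*(y - 2)*(y^2 + y - 2) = y*(y - 4)*(y - 2)*(y + 2)*(y - 1)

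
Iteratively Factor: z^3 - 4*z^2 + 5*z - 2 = (z - 1)*(z^2 - 3*z + 2) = (z - 2)*(z - 1)*(z - 1)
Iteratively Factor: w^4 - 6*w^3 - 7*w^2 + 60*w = (w + 3)*(w^3 - 9*w^2 + 20*w) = (w - 5)*(w + 3)*(w^2 - 4*w) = (w - 5)*(w - 4)*(w + 3)*(w)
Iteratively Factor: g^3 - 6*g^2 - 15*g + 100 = (g + 4)*(g^2 - 10*g + 25) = (g - 5)*(g + 4)*(g - 5)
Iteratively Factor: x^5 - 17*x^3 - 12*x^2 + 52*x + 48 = (x - 2)*(x^4 + 2*x^3 - 13*x^2 - 38*x - 24) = (x - 2)*(x + 2)*(x^3 - 13*x - 12) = (x - 2)*(x + 1)*(x + 2)*(x^2 - x - 12) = (x - 4)*(x - 2)*(x + 1)*(x + 2)*(x + 3)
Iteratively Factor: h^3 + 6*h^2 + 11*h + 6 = (h + 2)*(h^2 + 4*h + 3) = (h + 2)*(h + 3)*(h + 1)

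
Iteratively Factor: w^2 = (w)*(w)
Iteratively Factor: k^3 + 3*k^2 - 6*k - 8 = (k + 4)*(k^2 - k - 2) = (k + 1)*(k + 4)*(k - 2)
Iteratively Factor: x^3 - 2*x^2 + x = (x - 1)*(x^2 - x) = (x - 1)^2*(x)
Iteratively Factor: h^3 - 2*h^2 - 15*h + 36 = (h - 3)*(h^2 + h - 12) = (h - 3)^2*(h + 4)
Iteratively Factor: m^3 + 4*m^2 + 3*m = (m + 3)*(m^2 + m) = m*(m + 3)*(m + 1)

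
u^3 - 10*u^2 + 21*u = u*(u - 7)*(u - 3)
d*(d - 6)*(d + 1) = d^3 - 5*d^2 - 6*d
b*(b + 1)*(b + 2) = b^3 + 3*b^2 + 2*b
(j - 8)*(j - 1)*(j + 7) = j^3 - 2*j^2 - 55*j + 56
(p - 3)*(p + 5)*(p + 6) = p^3 + 8*p^2 - 3*p - 90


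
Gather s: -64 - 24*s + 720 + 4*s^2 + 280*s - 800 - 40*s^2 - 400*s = -36*s^2 - 144*s - 144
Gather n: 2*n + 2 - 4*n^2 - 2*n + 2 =4 - 4*n^2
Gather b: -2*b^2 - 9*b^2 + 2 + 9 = 11 - 11*b^2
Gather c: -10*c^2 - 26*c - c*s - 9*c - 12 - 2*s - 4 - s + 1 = -10*c^2 + c*(-s - 35) - 3*s - 15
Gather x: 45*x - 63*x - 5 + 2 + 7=4 - 18*x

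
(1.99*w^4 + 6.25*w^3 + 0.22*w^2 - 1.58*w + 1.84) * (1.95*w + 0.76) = 3.8805*w^5 + 13.6999*w^4 + 5.179*w^3 - 2.9138*w^2 + 2.3872*w + 1.3984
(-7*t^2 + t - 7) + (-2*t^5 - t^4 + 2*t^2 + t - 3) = -2*t^5 - t^4 - 5*t^2 + 2*t - 10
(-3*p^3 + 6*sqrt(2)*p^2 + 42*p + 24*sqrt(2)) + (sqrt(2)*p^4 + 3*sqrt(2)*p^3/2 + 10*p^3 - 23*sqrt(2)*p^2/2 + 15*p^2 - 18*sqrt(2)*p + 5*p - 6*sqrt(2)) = sqrt(2)*p^4 + 3*sqrt(2)*p^3/2 + 7*p^3 - 11*sqrt(2)*p^2/2 + 15*p^2 - 18*sqrt(2)*p + 47*p + 18*sqrt(2)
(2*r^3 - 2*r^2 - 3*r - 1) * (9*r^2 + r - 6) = 18*r^5 - 16*r^4 - 41*r^3 + 17*r + 6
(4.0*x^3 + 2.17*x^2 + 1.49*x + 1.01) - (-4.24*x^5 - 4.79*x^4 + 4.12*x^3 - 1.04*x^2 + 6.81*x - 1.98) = 4.24*x^5 + 4.79*x^4 - 0.12*x^3 + 3.21*x^2 - 5.32*x + 2.99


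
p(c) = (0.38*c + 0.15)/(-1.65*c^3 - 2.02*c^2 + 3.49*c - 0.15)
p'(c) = (0.38*c + 0.15)*(4.95*c^2 + 4.04*c - 3.49)/(-1.65*c^3 - 2.02*c^2 + 3.49*c - 0.15)^2 + 0.38/(-1.65*c^3 - 2.02*c^2 + 3.49*c - 0.15)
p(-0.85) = 0.05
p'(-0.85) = -0.06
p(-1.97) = 0.27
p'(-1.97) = -1.09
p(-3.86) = -0.03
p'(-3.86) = -0.02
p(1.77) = -0.09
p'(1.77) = 0.14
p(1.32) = -0.23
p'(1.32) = 0.70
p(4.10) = -0.01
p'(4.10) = 0.01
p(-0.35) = -0.01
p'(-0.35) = -0.28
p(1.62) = -0.11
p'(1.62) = 0.21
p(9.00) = -0.00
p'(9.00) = 0.00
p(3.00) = -0.02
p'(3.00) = 0.02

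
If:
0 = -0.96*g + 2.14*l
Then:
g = 2.22916666666667*l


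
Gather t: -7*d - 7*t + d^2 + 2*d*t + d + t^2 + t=d^2 - 6*d + t^2 + t*(2*d - 6)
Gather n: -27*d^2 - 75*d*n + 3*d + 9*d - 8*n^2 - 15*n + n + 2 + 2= -27*d^2 + 12*d - 8*n^2 + n*(-75*d - 14) + 4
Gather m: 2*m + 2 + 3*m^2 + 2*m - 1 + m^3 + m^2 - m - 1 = m^3 + 4*m^2 + 3*m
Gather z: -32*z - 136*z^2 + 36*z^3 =36*z^3 - 136*z^2 - 32*z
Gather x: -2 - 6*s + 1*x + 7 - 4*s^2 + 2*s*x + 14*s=-4*s^2 + 8*s + x*(2*s + 1) + 5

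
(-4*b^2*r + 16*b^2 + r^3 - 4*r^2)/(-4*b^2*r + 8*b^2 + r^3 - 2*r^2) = (r - 4)/(r - 2)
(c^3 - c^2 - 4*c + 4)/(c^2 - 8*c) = (c^3 - c^2 - 4*c + 4)/(c*(c - 8))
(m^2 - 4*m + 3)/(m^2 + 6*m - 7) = (m - 3)/(m + 7)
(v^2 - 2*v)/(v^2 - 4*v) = (v - 2)/(v - 4)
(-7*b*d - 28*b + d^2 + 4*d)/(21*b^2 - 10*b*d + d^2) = (-d - 4)/(3*b - d)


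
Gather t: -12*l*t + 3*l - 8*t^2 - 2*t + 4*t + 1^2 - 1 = 3*l - 8*t^2 + t*(2 - 12*l)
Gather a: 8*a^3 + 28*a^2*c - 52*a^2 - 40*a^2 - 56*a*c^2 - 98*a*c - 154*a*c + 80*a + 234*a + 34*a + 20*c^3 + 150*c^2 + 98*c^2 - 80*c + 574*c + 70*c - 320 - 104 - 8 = 8*a^3 + a^2*(28*c - 92) + a*(-56*c^2 - 252*c + 348) + 20*c^3 + 248*c^2 + 564*c - 432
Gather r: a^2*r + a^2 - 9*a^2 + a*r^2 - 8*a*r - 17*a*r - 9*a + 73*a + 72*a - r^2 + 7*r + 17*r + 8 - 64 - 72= -8*a^2 + 136*a + r^2*(a - 1) + r*(a^2 - 25*a + 24) - 128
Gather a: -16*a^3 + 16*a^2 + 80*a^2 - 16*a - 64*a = -16*a^3 + 96*a^2 - 80*a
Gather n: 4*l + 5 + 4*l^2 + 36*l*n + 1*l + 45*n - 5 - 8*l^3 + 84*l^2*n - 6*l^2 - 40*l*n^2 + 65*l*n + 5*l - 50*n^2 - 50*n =-8*l^3 - 2*l^2 + 10*l + n^2*(-40*l - 50) + n*(84*l^2 + 101*l - 5)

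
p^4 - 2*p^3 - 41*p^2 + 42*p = p*(p - 7)*(p - 1)*(p + 6)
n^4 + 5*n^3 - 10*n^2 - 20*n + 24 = (n - 2)*(n - 1)*(n + 2)*(n + 6)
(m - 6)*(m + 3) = m^2 - 3*m - 18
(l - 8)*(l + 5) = l^2 - 3*l - 40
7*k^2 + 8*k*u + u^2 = (k + u)*(7*k + u)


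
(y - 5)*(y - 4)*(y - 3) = y^3 - 12*y^2 + 47*y - 60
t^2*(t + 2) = t^3 + 2*t^2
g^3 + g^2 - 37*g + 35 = (g - 5)*(g - 1)*(g + 7)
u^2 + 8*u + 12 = (u + 2)*(u + 6)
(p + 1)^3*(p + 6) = p^4 + 9*p^3 + 21*p^2 + 19*p + 6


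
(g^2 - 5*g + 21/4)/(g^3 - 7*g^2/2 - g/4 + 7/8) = 2*(2*g - 3)/(4*g^2 - 1)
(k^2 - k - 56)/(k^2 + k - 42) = (k - 8)/(k - 6)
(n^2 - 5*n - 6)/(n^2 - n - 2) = (n - 6)/(n - 2)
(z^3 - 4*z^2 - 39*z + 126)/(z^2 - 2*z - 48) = (z^2 - 10*z + 21)/(z - 8)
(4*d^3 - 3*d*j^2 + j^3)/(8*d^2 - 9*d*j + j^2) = (4*d^3 - 3*d*j^2 + j^3)/(8*d^2 - 9*d*j + j^2)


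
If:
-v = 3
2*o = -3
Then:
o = -3/2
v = -3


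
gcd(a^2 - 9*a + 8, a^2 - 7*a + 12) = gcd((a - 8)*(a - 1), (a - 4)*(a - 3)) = 1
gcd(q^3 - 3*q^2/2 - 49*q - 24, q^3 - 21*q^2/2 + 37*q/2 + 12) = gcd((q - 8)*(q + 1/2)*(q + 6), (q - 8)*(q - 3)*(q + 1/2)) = q^2 - 15*q/2 - 4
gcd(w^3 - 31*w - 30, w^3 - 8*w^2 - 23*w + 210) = w^2 - w - 30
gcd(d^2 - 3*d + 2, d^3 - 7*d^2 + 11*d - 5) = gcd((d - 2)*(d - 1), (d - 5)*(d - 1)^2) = d - 1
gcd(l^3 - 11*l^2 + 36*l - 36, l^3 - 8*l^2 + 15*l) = l - 3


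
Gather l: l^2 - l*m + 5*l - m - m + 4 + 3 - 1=l^2 + l*(5 - m) - 2*m + 6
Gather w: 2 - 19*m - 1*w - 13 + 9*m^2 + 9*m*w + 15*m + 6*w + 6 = 9*m^2 - 4*m + w*(9*m + 5) - 5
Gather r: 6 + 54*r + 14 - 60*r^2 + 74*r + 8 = -60*r^2 + 128*r + 28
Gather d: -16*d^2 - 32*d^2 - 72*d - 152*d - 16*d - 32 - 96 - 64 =-48*d^2 - 240*d - 192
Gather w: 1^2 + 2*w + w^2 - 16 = w^2 + 2*w - 15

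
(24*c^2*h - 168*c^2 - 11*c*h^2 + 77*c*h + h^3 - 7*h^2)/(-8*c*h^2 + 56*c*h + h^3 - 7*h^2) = (-3*c + h)/h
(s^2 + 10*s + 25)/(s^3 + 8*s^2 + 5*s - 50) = 1/(s - 2)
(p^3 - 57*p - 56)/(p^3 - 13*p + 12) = (p^3 - 57*p - 56)/(p^3 - 13*p + 12)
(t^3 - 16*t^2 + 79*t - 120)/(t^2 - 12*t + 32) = (t^2 - 8*t + 15)/(t - 4)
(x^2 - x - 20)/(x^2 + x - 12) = (x - 5)/(x - 3)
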